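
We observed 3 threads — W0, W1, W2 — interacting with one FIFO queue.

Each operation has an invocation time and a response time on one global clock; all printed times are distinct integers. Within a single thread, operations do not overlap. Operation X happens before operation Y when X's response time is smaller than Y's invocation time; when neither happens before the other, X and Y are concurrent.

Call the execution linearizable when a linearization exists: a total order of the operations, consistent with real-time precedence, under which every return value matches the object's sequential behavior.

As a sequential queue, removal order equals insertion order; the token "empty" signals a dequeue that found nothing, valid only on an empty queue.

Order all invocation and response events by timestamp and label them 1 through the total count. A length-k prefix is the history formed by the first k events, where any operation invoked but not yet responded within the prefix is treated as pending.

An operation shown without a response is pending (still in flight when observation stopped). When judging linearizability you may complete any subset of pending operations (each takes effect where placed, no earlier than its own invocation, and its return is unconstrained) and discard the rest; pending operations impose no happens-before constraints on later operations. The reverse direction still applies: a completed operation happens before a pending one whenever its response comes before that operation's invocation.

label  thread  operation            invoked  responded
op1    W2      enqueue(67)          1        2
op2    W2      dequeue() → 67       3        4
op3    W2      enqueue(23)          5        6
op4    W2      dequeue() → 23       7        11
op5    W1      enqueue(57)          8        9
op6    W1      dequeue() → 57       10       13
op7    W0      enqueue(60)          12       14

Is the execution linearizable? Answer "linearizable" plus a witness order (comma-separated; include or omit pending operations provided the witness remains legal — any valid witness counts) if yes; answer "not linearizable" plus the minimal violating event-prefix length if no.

linearizable — witness: op1, op2, op3, op4, op5, op6, op7

step 1: op1 enqueue(67) — queue <67>
step 2: op2 dequeue() → 67 — queue <>
step 3: op3 enqueue(23) — queue <23>
step 4: op4 dequeue() → 23 — queue <>
step 5: op5 enqueue(57) — queue <57>
step 6: op6 dequeue() → 57 — queue <>
step 7: op7 enqueue(60) — queue <60>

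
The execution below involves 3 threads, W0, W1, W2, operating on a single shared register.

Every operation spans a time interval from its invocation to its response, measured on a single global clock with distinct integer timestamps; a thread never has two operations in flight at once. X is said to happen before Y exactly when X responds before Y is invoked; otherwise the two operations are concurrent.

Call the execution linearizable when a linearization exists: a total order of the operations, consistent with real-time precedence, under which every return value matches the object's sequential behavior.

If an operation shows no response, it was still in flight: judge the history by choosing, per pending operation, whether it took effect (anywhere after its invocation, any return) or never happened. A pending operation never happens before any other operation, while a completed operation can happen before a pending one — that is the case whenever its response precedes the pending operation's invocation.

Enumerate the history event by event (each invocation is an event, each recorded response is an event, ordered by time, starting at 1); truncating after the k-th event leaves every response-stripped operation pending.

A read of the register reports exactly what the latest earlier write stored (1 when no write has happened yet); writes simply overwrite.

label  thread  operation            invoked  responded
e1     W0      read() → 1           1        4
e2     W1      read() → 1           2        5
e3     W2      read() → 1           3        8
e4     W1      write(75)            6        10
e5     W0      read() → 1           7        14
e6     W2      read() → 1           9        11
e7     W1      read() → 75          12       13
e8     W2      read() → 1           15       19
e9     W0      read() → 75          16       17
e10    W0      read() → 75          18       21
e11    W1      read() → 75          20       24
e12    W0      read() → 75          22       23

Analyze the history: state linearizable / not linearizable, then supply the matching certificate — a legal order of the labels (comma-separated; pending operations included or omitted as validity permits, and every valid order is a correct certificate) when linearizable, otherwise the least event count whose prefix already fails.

events 1..18 are fine; event 19 — the response of e8 at time 19 — makes the prefix non-linearizable
checked exhaustively: 124 real-time-consistent orders of 9 completed operations, zero legal register replays
every completion of the 1 pending operation (e10) was checked; none linearizes
sample order e1, e2, e3, e4, e5, e6, e7, e8, e9 (pending dropped) stalls at step 5 — e5 read() → 1 has no legal effect
sample order e1, e2, e3, e4, e5, e6, e7, e9, e8 (pending dropped) stalls at step 5 — e5 read() → 1 has no legal effect

not linearizable — minimal violating prefix: 19 events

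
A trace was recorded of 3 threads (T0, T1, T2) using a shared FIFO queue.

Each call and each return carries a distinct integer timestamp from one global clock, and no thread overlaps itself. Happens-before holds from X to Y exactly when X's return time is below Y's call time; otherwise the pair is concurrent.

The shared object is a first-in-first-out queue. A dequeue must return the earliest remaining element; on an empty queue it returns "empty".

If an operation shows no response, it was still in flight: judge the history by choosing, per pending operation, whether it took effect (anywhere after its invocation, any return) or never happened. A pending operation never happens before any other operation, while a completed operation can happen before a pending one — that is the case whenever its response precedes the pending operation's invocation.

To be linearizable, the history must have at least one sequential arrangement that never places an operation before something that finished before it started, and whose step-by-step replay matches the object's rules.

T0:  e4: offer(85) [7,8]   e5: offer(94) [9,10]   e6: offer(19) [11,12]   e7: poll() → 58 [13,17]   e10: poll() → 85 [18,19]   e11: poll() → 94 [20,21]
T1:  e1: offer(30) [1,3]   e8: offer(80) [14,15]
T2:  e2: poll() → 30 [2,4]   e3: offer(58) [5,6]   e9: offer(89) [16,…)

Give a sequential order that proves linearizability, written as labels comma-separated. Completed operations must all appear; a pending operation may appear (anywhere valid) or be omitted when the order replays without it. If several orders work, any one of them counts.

step 1: e1 offer(30) — queue <30>
step 2: e2 poll() → 30 — queue <>
step 3: e3 offer(58) — queue <58>
step 4: e4 offer(85) — queue <58,85>
step 5: e5 offer(94) — queue <58,85,94>
step 6: e6 offer(19) — queue <58,85,94,19>
step 7: e7 poll() → 58 — queue <85,94,19>
step 8: e8 offer(80) — queue <85,94,19,80>
step 9: e9 offer(89) (pending, included) — queue <85,94,19,80,89>
step 10: e10 poll() → 85 — queue <94,19,80,89>
step 11: e11 poll() → 94 — queue <19,80,89>

e1, e2, e3, e4, e5, e6, e7, e8, e9, e10, e11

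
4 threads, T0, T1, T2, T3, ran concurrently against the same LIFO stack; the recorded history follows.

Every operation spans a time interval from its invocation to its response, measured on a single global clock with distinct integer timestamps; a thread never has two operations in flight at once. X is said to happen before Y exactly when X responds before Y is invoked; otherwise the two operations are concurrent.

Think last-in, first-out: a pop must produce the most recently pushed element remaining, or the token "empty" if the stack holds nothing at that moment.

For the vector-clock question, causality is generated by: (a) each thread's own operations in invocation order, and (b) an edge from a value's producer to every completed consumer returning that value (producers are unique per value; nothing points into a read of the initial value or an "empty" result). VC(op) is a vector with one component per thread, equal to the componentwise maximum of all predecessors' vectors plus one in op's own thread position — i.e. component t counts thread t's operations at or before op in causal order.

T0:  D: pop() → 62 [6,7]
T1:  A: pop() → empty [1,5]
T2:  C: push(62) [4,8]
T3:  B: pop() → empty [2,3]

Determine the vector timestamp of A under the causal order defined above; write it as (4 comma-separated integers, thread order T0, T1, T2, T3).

(0, 1, 0, 0)

invoked at 2, B has no predecessors; its own T3 bump gives (0, 0, 0, 1)
invoked at 4, C has no predecessors; its own T2 bump gives (0, 0, 1, 0)
invoked at 1, A has no predecessors; its own T1 bump gives (0, 1, 0, 0)
merge at D (invoked 6): VC(C)=(0, 0, 1, 0), own-thread bump on T0 → (1, 0, 1, 0)
target: VC(A) = (0, 1, 0, 0)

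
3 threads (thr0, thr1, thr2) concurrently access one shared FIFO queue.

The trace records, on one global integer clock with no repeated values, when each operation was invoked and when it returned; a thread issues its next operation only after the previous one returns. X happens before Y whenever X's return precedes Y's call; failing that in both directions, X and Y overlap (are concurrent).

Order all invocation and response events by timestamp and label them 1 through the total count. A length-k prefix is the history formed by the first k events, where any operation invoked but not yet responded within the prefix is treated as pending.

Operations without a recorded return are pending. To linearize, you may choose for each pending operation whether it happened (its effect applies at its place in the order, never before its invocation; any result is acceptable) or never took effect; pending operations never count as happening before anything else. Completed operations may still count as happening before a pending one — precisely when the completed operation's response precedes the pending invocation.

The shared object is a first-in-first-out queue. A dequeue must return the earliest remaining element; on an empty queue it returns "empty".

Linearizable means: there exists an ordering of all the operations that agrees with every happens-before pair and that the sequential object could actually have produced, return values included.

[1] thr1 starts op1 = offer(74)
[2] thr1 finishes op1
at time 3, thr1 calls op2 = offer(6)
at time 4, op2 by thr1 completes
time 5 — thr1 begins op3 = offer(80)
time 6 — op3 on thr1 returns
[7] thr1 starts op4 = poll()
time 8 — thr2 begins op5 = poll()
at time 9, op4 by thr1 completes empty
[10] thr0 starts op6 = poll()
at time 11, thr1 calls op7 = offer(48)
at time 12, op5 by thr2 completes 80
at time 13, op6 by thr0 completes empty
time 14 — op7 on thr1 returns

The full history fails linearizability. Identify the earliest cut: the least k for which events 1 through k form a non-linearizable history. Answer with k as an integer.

one valid order for events 1..8 is op1, op2, op3:
1. op1 offer(74), leaving queue <74>
2. op2 offer(6), leaving queue <74,6>
3. op3 offer(80), leaving queue <74,6,80>
include event 9 — op4 responding at 9 — and every candidate order breaks
completion choices over the 1 pending operation (op5) were checked; none helps
sample order op1, op2, op3, op4 (pending dropped) stalls at step 4 — op4 poll() → empty has no legal effect

9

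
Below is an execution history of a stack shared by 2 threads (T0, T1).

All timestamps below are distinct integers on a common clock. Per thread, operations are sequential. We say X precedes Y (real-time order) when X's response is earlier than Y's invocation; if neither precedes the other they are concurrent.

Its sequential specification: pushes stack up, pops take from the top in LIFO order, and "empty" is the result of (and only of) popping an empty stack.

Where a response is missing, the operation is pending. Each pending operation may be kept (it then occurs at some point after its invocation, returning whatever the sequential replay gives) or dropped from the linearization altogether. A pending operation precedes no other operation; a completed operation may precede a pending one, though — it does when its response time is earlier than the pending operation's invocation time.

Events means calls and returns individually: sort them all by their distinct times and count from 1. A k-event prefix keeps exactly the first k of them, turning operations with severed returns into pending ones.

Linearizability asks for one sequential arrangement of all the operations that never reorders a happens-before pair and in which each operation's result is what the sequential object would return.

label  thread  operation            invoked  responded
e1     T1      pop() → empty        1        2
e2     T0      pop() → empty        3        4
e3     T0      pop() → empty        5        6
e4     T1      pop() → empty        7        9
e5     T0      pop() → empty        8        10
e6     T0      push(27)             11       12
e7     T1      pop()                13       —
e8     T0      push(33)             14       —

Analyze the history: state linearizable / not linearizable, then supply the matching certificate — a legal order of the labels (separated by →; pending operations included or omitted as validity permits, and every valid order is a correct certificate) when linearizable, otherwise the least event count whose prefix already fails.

linearizable — witness: e1 → e2 → e3 → e4 → e5 → e6

step 1: e1 pop() → empty — stack <>
step 2: e2 pop() → empty — stack <>
step 3: e3 pop() → empty — stack <>
step 4: e4 pop() → empty — stack <>
step 5: e5 pop() → empty — stack <>
step 6: e6 push(27) — stack <27>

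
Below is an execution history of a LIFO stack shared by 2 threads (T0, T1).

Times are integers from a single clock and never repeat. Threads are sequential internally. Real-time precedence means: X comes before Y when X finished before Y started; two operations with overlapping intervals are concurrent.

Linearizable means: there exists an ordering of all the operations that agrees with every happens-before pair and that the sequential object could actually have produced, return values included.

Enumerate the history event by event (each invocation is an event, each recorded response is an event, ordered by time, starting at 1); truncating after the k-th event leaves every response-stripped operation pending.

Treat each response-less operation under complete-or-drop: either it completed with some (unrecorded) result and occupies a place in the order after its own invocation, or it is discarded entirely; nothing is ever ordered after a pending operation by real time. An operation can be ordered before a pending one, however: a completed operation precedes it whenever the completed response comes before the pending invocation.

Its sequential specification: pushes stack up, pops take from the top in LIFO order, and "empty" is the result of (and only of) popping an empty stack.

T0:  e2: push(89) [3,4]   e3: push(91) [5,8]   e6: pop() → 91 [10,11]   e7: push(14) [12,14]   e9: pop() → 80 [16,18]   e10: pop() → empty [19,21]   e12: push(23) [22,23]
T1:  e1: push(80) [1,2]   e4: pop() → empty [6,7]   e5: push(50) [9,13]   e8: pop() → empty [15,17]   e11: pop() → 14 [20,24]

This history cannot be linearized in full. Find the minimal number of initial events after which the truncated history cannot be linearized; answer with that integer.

one valid order for events 1..6 is e1, e2:
1. e1 push(80), leaving stack <80>
2. e2 push(89), leaving stack <80,89>
include event 7 — e4 responding at 7 — and every candidate order breaks
completion choices over the 1 pending operation (e3) were checked; none helps
for example e1, e2, e4 (pending dropped) fails at step 3: e4 pop() → empty is not legal there

7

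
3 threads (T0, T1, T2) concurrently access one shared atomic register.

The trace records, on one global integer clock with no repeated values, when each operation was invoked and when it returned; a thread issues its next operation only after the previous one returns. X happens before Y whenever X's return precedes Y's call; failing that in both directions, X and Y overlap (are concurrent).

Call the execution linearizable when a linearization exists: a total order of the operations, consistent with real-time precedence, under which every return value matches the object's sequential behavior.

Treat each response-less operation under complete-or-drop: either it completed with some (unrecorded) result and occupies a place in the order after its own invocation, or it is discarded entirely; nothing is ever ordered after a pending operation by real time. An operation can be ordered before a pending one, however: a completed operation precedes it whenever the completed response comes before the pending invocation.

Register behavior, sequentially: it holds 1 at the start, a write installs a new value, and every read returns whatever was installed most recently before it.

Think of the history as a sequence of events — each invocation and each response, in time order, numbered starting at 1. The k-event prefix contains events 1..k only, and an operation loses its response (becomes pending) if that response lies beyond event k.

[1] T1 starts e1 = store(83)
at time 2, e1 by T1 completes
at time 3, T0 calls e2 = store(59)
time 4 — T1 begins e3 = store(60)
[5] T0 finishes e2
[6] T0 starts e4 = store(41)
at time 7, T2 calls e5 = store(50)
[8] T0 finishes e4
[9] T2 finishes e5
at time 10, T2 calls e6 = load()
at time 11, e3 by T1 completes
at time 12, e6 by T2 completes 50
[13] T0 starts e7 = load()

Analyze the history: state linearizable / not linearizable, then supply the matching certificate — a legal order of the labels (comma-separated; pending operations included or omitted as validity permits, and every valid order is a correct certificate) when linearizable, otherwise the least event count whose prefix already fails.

step 1: e1 store(83) — value 83
step 2: e2 store(59) — value 59
step 3: e3 store(60) — value 60
step 4: e4 store(41) — value 41
step 5: e5 store(50) — value 50
step 6: e6 load() → 50 — value 50

linearizable — witness: e1, e2, e3, e4, e5, e6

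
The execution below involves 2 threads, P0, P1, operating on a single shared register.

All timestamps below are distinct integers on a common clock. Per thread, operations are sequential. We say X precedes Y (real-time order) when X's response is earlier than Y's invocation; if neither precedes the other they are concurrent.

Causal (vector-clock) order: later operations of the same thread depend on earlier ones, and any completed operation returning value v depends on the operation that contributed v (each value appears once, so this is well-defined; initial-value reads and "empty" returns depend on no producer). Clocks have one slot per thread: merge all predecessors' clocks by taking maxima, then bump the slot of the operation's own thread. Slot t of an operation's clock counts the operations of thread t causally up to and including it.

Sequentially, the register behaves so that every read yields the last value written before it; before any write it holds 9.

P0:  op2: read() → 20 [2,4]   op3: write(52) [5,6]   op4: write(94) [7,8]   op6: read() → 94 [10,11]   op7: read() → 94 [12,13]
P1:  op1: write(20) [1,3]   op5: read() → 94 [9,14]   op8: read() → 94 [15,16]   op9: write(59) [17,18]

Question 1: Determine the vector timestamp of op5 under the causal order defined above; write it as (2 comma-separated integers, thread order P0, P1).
(3, 2)

no predecessors for op1 (invoked 1): P1 increments from zero → (0, 1)
op2 (invocation 2): componentwise max over VC(op1)=(0, 1), +1 at P0, giving (1, 1)
op3 (invocation 5): componentwise max over VC(op2)=(1, 1), +1 at P0, giving (2, 1)
op4 (invocation 7): componentwise max over VC(op3)=(2, 1), +1 at P0, giving (3, 1)
op5 (invocation 9): componentwise max over VC(op1)=(0, 1), VC(op4)=(3, 1), +1 at P1, giving (3, 2)
op6 (invocation 10): componentwise max over VC(op4)=(3, 1), +1 at P0, giving (4, 1)
op8 (invocation 15): componentwise max over VC(op4)=(3, 1), VC(op5)=(3, 2), +1 at P1, giving (3, 3)
op7 (invocation 12): componentwise max over VC(op4)=(3, 1), VC(op6)=(4, 1), +1 at P0, giving (5, 1)
op9 (invocation 17): componentwise max over VC(op8)=(3, 3), +1 at P1, giving (3, 4)
target: VC(op5) = (3, 2)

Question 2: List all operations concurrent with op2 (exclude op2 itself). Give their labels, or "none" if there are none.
op1

op2 runs from 2 to 4; window-overlapping ops are concurrent
op1 [1,3]: concurrent
op3 [5,6]: after
op4 [7,8]: after
op5 [9,14]: after
op6 [10,11]: after
op7 [12,13]: after
op8 [15,16]: after
op9 [17,18]: after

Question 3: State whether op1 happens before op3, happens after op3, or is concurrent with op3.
before

op1 spans [1,3], op3 spans [5,6]
resp(op1)=3 < inv(op3)=5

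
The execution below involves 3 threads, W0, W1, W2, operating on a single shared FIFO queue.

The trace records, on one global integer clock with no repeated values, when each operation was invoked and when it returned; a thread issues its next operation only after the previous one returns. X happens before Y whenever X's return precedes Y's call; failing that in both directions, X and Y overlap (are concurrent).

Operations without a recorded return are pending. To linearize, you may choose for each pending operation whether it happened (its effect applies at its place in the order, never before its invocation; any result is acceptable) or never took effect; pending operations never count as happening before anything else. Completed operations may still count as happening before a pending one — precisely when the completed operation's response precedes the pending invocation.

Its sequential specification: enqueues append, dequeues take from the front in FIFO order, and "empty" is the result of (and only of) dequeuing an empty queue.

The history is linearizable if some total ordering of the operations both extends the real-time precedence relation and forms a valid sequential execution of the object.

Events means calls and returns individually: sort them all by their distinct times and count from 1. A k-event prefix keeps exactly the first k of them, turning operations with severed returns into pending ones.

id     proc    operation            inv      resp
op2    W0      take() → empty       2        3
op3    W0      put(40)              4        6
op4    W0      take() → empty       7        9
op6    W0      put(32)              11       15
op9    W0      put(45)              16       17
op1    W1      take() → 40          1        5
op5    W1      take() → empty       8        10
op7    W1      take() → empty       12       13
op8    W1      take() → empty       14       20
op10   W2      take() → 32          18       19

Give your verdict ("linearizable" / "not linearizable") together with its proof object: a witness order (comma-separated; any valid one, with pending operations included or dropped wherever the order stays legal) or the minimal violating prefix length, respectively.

after step 1 (op2 take() → empty): queue <>
after step 2 (op3 put(40)): queue <40>
after step 3 (op1 take() → 40): queue <>
after step 4 (op4 take() → empty): queue <>
after step 5 (op5 take() → empty): queue <>
after step 6 (op7 take() → empty): queue <>
after step 7 (op8 take() → empty): queue <>
after step 8 (op6 put(32)): queue <32>
after step 9 (op9 put(45)): queue <32,45>
after step 10 (op10 take() → 32): queue <45>

linearizable — witness: op2, op3, op1, op4, op5, op7, op8, op6, op9, op10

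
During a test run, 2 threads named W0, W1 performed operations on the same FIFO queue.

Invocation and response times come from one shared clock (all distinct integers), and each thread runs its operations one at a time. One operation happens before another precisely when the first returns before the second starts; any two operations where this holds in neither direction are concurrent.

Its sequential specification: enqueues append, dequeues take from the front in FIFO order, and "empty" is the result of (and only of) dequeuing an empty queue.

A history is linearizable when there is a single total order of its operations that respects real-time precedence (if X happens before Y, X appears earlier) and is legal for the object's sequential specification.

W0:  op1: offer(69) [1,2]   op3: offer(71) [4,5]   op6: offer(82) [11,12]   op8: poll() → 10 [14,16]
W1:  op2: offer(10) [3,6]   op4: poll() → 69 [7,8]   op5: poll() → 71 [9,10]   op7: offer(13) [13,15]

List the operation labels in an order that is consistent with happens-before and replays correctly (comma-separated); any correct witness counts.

op1, op3, op2, op4, op5, op6, op7, op8

1. op1 offer(69), leaving queue <69>
2. op3 offer(71), leaving queue <69,71>
3. op2 offer(10), leaving queue <69,71,10>
4. op4 poll() → 69, leaving queue <71,10>
5. op5 poll() → 71, leaving queue <10>
6. op6 offer(82), leaving queue <10,82>
7. op7 offer(13), leaving queue <10,82,13>
8. op8 poll() → 10, leaving queue <82,13>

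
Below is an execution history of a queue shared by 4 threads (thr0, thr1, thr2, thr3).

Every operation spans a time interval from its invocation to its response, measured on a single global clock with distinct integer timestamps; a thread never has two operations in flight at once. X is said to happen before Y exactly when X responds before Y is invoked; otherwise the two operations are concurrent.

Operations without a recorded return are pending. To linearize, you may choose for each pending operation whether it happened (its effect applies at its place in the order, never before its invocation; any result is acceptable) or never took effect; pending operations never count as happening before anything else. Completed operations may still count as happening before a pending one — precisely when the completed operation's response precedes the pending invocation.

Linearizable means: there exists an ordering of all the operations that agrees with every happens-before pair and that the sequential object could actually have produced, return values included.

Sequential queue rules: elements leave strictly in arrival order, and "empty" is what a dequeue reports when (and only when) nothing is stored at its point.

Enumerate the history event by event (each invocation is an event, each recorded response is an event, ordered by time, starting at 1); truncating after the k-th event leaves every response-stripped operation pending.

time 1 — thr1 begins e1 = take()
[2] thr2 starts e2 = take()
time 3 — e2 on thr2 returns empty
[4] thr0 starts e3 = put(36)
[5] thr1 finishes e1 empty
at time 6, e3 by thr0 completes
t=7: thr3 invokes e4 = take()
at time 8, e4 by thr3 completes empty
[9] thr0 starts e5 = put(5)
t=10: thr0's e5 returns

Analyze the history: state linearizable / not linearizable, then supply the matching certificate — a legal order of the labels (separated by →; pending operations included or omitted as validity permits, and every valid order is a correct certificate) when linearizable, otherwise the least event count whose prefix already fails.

not linearizable — minimal violating prefix: 8 events

events 1..7 are fine; event 8 — the response of e4 at time 8 — makes the prefix non-linearizable
no legal order exists: 3 real-time-consistent candidates over 4 completed queue operations, all rejected
one such order, e1, e2, e3, e4, breaks at step 4 where e4 take() → empty is illegal
one such order, e2, e1, e3, e4, breaks at step 4 where e4 take() → empty is illegal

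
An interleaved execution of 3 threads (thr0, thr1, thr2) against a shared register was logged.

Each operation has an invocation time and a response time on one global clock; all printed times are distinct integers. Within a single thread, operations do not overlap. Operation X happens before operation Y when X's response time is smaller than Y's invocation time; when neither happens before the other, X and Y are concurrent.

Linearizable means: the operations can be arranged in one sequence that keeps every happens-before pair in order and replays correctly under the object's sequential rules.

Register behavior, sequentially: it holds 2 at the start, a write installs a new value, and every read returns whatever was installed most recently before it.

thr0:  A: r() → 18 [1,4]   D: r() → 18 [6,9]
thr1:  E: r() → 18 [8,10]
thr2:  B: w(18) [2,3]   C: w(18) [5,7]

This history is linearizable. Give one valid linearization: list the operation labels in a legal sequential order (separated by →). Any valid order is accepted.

step 1: B w(18) — value 18
step 2: A r() → 18 — value 18
step 3: C w(18) — value 18
step 4: D r() → 18 — value 18
step 5: E r() → 18 — value 18

B → A → C → D → E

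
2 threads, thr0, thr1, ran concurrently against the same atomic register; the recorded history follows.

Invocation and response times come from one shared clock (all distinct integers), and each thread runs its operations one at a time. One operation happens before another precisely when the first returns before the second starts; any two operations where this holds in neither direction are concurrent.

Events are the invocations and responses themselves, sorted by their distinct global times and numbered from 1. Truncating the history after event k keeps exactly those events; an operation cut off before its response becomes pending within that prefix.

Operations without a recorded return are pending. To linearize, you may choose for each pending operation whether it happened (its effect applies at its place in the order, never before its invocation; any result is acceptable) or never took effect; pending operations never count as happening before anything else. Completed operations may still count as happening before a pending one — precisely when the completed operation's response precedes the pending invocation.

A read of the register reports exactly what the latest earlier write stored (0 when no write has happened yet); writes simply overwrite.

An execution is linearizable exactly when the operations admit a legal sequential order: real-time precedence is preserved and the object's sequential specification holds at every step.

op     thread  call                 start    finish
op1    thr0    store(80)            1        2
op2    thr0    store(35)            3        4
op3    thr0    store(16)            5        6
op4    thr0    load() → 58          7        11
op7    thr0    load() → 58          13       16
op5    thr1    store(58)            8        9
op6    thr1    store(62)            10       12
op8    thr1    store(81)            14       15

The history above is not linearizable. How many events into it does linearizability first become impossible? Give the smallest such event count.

16

a valid linearization of events 1..15 exists, for instance op1, op2, op3, op5, op4, op6, op7, op8:
step 1: op1 store(80) — value 80
step 2: op2 store(35) — value 35
step 3: op3 store(16) — value 16
step 4: op5 store(58) — value 58
step 5: op4 load() → 58 — value 58
step 6: op6 store(62) — value 62
step 7: op7 load() (pending, included) — value 62
step 8: op8 store(81) — value 81
at event 16 (op7's time-16 response) nothing linearizes any more
for example op1, op2, op3, op4, op5, op6, op7, op8 fails at step 4: op4 load() → 58 is not legal there
for example op1, op2, op3, op4, op5, op6, op8, op7 fails at step 4: op4 load() → 58 is not legal there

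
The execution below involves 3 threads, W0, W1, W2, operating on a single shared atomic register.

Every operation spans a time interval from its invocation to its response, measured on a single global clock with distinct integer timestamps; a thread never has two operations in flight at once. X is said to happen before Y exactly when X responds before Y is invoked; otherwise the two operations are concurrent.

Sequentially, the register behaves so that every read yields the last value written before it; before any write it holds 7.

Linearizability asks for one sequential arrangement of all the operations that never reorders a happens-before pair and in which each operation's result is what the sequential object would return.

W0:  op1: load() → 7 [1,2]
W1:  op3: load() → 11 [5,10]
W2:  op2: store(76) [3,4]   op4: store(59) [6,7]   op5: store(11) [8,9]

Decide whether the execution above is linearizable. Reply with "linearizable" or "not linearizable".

a witness: op1, op2, op4, op5, op3
after step 1 (op1 load() → 7): value 7
after step 2 (op2 store(76)): value 76
after step 3 (op4 store(59)): value 59
after step 4 (op5 store(11)): value 11
after step 5 (op3 load() → 11): value 11

linearizable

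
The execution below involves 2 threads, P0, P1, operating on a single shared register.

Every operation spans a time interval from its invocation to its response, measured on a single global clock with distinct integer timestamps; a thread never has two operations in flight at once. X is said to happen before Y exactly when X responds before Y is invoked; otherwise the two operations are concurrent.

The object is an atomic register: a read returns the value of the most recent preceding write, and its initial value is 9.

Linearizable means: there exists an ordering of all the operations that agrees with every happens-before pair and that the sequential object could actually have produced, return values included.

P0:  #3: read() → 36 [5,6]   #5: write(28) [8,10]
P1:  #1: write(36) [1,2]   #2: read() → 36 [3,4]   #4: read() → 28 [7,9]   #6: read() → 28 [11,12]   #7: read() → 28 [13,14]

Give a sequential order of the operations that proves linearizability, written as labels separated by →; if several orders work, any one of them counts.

1. #1 write(36), leaving value 36
2. #2 read() → 36, leaving value 36
3. #3 read() → 36, leaving value 36
4. #5 write(28), leaving value 28
5. #4 read() → 28, leaving value 28
6. #6 read() → 28, leaving value 28
7. #7 read() → 28, leaving value 28

#1 → #2 → #3 → #5 → #4 → #6 → #7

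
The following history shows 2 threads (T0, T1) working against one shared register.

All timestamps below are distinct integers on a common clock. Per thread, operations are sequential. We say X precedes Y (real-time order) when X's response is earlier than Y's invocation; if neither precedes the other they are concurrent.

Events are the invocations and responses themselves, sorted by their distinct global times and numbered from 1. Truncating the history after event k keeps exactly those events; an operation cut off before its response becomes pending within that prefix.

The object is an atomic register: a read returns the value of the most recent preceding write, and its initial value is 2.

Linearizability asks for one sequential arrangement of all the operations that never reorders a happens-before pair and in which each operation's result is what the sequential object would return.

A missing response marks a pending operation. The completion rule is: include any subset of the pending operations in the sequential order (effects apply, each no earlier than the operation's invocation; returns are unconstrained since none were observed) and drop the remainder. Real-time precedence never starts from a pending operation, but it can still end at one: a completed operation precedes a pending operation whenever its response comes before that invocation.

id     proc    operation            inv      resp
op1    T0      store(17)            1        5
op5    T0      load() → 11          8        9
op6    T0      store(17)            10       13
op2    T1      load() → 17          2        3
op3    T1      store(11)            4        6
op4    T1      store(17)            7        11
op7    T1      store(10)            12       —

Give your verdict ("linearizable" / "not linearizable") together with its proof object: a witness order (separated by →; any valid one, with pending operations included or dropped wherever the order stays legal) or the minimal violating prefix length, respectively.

linearizable — witness: op1 → op2 → op3 → op5 → op4 → op6

step 1: op1 store(17) — value 17
step 2: op2 load() → 17 — value 17
step 3: op3 store(11) — value 11
step 4: op5 load() → 11 — value 11
step 5: op4 store(17) — value 17
step 6: op6 store(17) — value 17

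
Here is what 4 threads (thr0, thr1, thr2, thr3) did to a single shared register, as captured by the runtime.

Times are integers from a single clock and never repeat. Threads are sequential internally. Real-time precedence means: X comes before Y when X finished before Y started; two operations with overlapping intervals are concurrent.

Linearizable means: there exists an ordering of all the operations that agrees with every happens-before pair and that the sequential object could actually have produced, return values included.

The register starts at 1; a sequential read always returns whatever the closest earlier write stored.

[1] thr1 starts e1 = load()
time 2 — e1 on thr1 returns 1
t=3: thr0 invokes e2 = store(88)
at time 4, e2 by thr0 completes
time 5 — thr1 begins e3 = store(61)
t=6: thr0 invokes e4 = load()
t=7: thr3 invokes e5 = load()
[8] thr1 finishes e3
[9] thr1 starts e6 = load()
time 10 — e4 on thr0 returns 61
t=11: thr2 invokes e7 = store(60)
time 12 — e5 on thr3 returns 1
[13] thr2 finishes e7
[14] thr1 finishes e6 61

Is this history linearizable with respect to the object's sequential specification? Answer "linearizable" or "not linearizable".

through event 11 a valid linearization exists; event 12 (e5 responding at time 12) ends that
all 6 real-time-respecting orders fail — 5 completed register operations, no legal replay
no completion choice of the 2 pending operations (e6, e7) rescues it — every subset was tried
one such order, e1, e2, e3, e4, e5 (pending dropped), breaks at step 5 where e5 load() → 1 is illegal
one such order, e1, e2, e3, e5, e4 (pending dropped), breaks at step 4 where e5 load() → 1 is illegal

not linearizable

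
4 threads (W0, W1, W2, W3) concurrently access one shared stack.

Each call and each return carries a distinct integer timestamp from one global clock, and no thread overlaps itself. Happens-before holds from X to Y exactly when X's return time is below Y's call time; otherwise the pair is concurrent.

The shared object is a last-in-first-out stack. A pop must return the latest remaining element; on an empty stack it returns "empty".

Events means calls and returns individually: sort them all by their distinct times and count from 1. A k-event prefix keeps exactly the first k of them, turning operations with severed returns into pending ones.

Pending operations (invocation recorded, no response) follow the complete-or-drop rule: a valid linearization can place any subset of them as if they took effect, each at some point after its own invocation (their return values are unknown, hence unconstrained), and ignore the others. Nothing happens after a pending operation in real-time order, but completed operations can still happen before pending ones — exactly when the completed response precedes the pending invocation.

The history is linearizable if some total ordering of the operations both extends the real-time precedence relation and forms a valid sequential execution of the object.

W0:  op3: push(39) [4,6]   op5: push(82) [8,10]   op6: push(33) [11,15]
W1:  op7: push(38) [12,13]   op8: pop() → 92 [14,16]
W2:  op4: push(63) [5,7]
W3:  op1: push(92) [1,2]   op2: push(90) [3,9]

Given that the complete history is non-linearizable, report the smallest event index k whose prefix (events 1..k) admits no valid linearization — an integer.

events 1..15 are still linearizable — one witness is op1, op2, op3, op4, op5, op6, op7:
step 1: op1 push(92) — stack <92>
step 2: op2 push(90) — stack <92,90>
step 3: op3 push(39) — stack <92,90,39>
step 4: op4 push(63) — stack <92,90,39,63>
step 5: op5 push(82) — stack <92,90,39,63,82>
step 6: op6 push(33) — stack <92,90,39,63,82,33>
step 7: op7 push(38) — stack <92,90,39,63,82,33,38>
event 16 — op8's response, time 16 — after it, nothing linearizes
sample order op1, op2, op3, op4, op5, op6, op7, op8 stalls at step 8 — op8 pop() → 92 has no legal effect
sample order op1, op2, op3, op4, op5, op7, op6, op8 stalls at step 8 — op8 pop() → 92 has no legal effect

16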